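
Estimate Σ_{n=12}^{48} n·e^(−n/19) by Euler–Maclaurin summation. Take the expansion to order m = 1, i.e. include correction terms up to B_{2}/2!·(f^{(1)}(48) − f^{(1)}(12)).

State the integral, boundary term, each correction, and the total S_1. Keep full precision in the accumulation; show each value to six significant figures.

Integral: ∫_12^48 x·e^(−x/19) dx = 211.421.
Endpoint term: (f(12) + f(48))/2 = (6.38102 + 3.83775)/2 = 5.10938.
Integral + boundary = 216.531.
Correction k=1: B_{2}/2! · (f^{(1)}(48) − f^{(1)}(12)) = 1/12 · (-0.122034 − 0.195908) = -0.0264952.

S_1 ≈ 216.504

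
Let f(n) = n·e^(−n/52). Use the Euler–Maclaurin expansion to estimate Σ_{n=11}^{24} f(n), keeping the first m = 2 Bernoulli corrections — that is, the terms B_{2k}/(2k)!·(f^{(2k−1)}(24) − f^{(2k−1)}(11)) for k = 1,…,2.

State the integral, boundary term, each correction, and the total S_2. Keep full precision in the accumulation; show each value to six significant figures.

∫_11^24 x·e^(−x/52) dx evaluates to 160.394.
Endpoint term: (f(11) + f(24))/2 = (8.90272 + 15.1275)/2 = 12.0151.
Running total after boundary: 172.409.
Order-1 term: 1/12 · (0.339399 − 0.638132) = -0.0248944.
Partial sum through k=1: 172.384.
Order-2 term: −1/720 · (0.000591726 − 0.000834618) = 3.37351e-07.

S_2 ≈ 172.384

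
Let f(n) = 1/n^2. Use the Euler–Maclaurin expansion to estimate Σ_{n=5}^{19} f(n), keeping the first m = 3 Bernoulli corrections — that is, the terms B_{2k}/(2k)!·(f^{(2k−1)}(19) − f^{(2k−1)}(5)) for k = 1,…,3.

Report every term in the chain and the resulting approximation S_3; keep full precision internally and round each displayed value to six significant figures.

The integral term ∫_5^19 1/x^2 dx = 0.147368.
Boundary: ½(f(5) + f(19)) = ½(0.0400000 + 0.00277008) = 0.0213850.
Running total after boundary: 0.168753.
k=1: B_{2}/(2)! × [f^{(1)}(19) − f^{(1)}(5)] = 1/12 × (-0.000291588 − (-0.0160000)) = 0.00130903.
After k=1: 0.170062.
k=2: B_{4}/(4)! × [f^{(3)}(19) − f^{(3)}(5)] = −1/720 × (-9.69267e-06 − (-0.00768000)) = -1.06532e-05.
After k=2: 0.170052.
k=3: B_{6}/(6)! × [f^{(5)}(19) − f^{(5)}(5)] = 1/30240 × (-8.05485e-07 − (-0.00921600)) = 3.04735e-07.

S_3 ≈ 0.170052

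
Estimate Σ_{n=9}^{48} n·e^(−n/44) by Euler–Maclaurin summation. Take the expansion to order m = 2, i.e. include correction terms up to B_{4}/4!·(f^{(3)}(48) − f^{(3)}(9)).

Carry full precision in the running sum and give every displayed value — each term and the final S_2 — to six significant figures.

S_2 ≈ 552.526

Integral: ∫_9^48 x·e^(−x/44) dx = 540.854.
Endpoint term: (f(9) + f(48))/2 = (7.33516 + 16.1237)/2 = 11.7294.
So far: 552.583.
Order-1 term: 1/12 · (-0.0305374 − 0.648310) = -0.0565706.
Partial sum through k=1: 552.526.
Order-2 term: −1/720 · (0.000331242 − 0.00117683) = 1.17443e-06.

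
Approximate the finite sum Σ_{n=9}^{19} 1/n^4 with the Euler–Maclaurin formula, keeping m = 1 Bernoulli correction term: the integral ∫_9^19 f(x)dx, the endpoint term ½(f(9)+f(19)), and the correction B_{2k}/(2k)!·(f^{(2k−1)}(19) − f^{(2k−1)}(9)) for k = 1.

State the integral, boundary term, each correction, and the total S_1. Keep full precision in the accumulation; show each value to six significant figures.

S_1 ≈ 0.000494204

The integral term ∫_9^19 1/x^4 dx = 0.000408649.
½[f(9) + f(19)] = ½[0.000152416 + 7.67336e-06] = 8.00446e-05.
So far: 0.000488694.
Order-1 term: 1/12 · (-1.61544e-06 − (-6.77404e-05)) = 5.51041e-06.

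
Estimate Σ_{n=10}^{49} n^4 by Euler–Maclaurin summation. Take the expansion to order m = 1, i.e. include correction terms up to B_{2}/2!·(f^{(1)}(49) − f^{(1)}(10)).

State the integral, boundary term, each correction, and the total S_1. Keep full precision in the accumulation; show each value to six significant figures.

S_1 ≈ 5.94013e+07

∫_10^49 x^4 dx evaluates to 5.64750e+07.
Endpoint term: (f(10) + f(49))/2 = (10000.0 + 5.76480e+06)/2 = 2.88740e+06.
Running total after boundary: 5.93625e+07.
k=1: B_{2}/(2)! × [f^{(1)}(49) − f^{(1)}(10)] = 1/12 × (470596 − 4000.00) = 38883.0.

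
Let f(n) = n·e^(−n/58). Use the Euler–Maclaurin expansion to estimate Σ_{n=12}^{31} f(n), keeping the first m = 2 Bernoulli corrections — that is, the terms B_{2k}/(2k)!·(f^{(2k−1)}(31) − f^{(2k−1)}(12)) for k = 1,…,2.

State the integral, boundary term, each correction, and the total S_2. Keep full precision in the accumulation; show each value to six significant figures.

Integral: ∫_12^31 x·e^(−x/58) dx = 276.412.
Boundary: ½(f(12) + f(31)) = ½(9.75725 + 18.1651) = 13.9612.
Integral + boundary = 290.373.
Order-1 term: 1/12 · (0.272780 − 0.644875) = -0.0310079.
Partial sum through k=1: 290.342.
Order-2 term: −1/720 · (0.000429466 − 0.000675114) = 3.41177e-07.

S_2 ≈ 290.342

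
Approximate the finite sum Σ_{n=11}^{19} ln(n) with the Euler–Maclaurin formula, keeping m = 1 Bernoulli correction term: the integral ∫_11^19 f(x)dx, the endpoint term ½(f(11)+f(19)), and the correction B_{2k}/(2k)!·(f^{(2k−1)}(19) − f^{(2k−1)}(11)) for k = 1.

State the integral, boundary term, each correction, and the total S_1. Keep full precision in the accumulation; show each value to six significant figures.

S_1 ≈ 24.2355

The integral term ∫_11^19 ln(x) dx = 21.5675.
½[f(11) + f(19)] = ½[2.39790 + 2.94444] = 2.67117.
Integral + boundary = 24.2387.
Order-1 term: 1/12 · (0.0526316 − 0.0909091) = -0.00318979.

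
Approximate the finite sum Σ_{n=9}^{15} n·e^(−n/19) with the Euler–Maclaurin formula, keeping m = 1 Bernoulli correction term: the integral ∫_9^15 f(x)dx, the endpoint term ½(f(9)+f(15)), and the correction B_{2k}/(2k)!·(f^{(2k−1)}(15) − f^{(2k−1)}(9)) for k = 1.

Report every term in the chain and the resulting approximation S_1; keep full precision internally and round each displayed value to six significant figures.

The integral term ∫_9^15 x·e^(−x/19) dx = 37.9404.
½[f(9) + f(15)] = ½[5.60433 + 6.81126] = 6.20780.
Running total after boundary: 44.1482.
Order-1 term: 1/12 · (0.0955966 − 0.327739) = -0.0193452.

S_1 ≈ 44.1288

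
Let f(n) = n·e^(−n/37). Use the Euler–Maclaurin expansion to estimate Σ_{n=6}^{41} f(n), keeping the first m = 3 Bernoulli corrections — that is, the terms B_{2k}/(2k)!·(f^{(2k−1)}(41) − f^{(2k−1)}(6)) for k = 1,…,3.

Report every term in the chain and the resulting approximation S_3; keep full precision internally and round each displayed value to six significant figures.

The integral term ∫_6^41 x·e^(−x/37) dx = 399.924.
½[f(6) + f(41)] = ½[5.10182 + 13.5375] = 9.31966.
Integral + boundary = 409.244.
k=1: B_{2}/(2)! × [f^{(1)}(41) − f^{(1)}(6)] = 1/12 × (-0.0356955 − 0.712416) = -0.0623426.
After k=1: 409.182.
k=2: B_{4}/(4)! × [f^{(3)}(41) − f^{(3)}(6)] = −1/720 × (0.000456297 − 0.00176262) = 1.81433e-06.
After k=2: 409.182.
k=3: B_{6}/(6)! × [f^{(5)}(41) − f^{(5)}(6)] = 1/30240 × (6.85660e-07 − 2.19492e-06) = -4.99093e-11.

S_3 ≈ 409.182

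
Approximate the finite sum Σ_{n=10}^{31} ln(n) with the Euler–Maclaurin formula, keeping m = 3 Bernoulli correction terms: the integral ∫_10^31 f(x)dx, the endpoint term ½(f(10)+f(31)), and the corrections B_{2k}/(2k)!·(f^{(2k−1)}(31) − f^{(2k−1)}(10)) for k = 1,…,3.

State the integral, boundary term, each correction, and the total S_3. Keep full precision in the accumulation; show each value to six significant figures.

∫_10^31 ln(x) dx evaluates to 62.4278.
Endpoint term: (f(10) + f(31))/2 = (2.30259 + 3.43399)/2 = 2.86829.
So far: 65.2960.
Correction k=1: B_{2}/2! · (f^{(1)}(31) − f^{(1)}(10)) = 1/12 · (0.0322581 − 0.100000) = -0.00564516.
Partial sum through k=1: 65.2904.
Correction k=2: B_{4}/4! · (f^{(3)}(31) − f^{(3)}(10)) = −1/720 · (6.71344e-05 − 0.00200000) = 2.68454e-06.
Partial sum through k=2: 65.2904.
Correction k=3: B_{6}/6! · (f^{(5)}(31) − f^{(5)}(10)) = 1/30240 · (8.38306e-07 − 0.000240000) = -7.90879e-09.

S_3 ≈ 65.2904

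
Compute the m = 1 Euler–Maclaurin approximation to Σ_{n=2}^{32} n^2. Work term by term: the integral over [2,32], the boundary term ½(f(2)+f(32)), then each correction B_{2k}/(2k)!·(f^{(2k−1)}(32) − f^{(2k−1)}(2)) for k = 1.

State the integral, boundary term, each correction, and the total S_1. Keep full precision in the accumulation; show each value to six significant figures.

The integral term ∫_2^32 x^2 dx = 10920.0.
Endpoint term: (f(2) + f(32))/2 = (4.00000 + 1024.00)/2 = 514.000.
Integral + boundary = 11434.0.
Order-1 term: 1/12 · (64.0000 − 4.00000) = 5.00000.

S_1 ≈ 11439.0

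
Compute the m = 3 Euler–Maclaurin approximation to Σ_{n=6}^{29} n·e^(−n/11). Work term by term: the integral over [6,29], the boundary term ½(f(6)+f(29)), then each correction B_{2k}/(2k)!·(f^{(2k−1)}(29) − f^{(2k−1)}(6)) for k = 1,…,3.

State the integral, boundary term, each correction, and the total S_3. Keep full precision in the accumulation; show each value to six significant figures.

S_3 ≈ 79.6133

The integral term ∫_6^29 x·e^(−x/11) dx = 76.8678.
Endpoint term: (f(6) + f(29))/2 = (3.47747 + 2.07702)/2 = 2.77724.
So far: 79.6450.
Correction k=1: B_{2}/2! · (f^{(1)}(29) − f^{(1)}(6)) = 1/12 · (-0.117198 − 0.263445) = -0.0317203.
After k=1: 79.6133.
Correction k=2: B_{4}/4! · (f^{(3)}(29) − f^{(3)}(6)) = −1/720 · (0.000215240 − 0.0117570) = 1.60303e-05.
After k=2: 79.6133.
Correction k=3: B_{6}/6! · (f^{(5)}(29) − f^{(5)}(6)) = 1/30240 · (1.15625e-05 − 0.000176338) = -5.44891e-09.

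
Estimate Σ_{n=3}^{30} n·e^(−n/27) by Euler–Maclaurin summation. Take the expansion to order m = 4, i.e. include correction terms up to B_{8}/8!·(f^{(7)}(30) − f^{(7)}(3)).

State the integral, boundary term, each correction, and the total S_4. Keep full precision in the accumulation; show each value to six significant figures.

S_4 ≈ 224.403

∫_3^30 x·e^(−x/27) dx evaluates to 218.192.
Endpoint term: (f(3) + f(30))/2 = (2.68452 + 9.87579)/2 = 6.28015.
Running total after boundary: 224.472.
Correction k=1: B_{2}/2! · (f^{(1)}(30) − f^{(1)}(3)) = 1/12 · (-0.0365770 − 0.795413) = -0.0693325.
Partial sum through k=1: 224.403.
Correction k=2: B_{4}/4! · (f^{(3)}(30) − f^{(3)}(3)) = −1/720 · (0.000852962 − 0.00354608) = 3.74044e-06.
Partial sum through k=2: 224.403.
Correction k=3: B_{6}/6! · (f^{(5)}(30) − f^{(5)}(3)) = 1/30240 · (2.40891e-06 − 8.23190e-06) = -1.92559e-10.
Partial sum through k=3: 224.403.
Correction k=4: B_{8}/8! · (f^{(7)}(30) − f^{(7)}(3)) = −1/1209600 · (5.00382e-09 − 1.59115e-08) = 9.01761e-15.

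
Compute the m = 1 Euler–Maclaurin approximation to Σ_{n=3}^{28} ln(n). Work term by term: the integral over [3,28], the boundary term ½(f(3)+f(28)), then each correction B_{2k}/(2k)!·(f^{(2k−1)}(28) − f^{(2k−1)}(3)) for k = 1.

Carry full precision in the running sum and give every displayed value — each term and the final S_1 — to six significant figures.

S_1 ≈ 67.1965

Integral: ∫_3^28 ln(x) dx = 65.0059.
½[f(3) + f(28)] = ½[1.09861 + 3.33220] = 2.21541.
So far: 67.2213.
Order-1 term: 1/12 · (0.0357143 − 0.333333) = -0.0248016.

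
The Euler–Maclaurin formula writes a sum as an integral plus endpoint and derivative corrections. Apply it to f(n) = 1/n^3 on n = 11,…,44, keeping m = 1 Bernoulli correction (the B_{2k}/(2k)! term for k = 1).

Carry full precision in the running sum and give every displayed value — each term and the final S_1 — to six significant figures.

∫_11^44 1/x^3 dx evaluates to 0.00387397.
Boundary: ½(f(11) + f(44)) = ½(0.000751315 + 1.17393e-05) = 0.000381527.
Integral + boundary = 0.00425549.
Order-1 term: 1/12 · (-8.00406e-07 − (-0.000204904)) = 1.70086e-05.

S_1 ≈ 0.00427250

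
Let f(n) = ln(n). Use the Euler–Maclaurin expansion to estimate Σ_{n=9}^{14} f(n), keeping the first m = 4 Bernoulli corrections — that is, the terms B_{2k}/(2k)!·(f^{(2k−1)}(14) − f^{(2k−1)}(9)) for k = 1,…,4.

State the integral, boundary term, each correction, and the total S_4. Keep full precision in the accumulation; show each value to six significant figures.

S_4 ≈ 14.5866

∫_9^14 ln(x) dx evaluates to 12.1718.
Boundary: ½(f(9) + f(14)) = ½(2.19722 + 2.63906) = 2.41814.
Integral + boundary = 14.5899.
Correction k=1: B_{2}/2! · (f^{(1)}(14) − f^{(1)}(9)) = 1/12 · (0.0714286 − 0.111111) = -0.00330688.
After k=1: 14.5866.
Correction k=2: B_{4}/4! · (f^{(3)}(14) − f^{(3)}(9)) = −1/720 · (0.000728863 − 0.00274348) = 2.79809e-06.
After k=2: 14.5866.
Correction k=3: B_{6}/6! · (f^{(5)}(14) − f^{(5)}(9)) = 1/30240 · (4.46243e-05 − 0.000406442) = -1.19649e-08.
After k=3: 14.5866.
Correction k=4: B_{8}/8! · (f^{(7)}(14) − f^{(7)}(9)) = −1/1209600 · (6.83024e-06 − 0.000150534) = 1.18803e-10.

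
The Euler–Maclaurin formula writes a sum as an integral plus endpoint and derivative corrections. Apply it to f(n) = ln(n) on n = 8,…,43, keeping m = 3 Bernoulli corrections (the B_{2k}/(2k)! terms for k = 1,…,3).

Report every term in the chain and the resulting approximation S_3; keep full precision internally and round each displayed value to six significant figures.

S_3 ≈ 113.008

The integral term ∫_8^43 ln(x) dx = 110.096.
½[f(8) + f(43)] = ½[2.07944 + 3.76120] = 2.92032.
Integral + boundary = 113.016.
k=1: B_{2}/(2)! × [f^{(1)}(43) − f^{(1)}(8)] = 1/12 × (0.0232558 − 0.125000) = -0.00847868.
After k=1: 113.008.
k=2: B_{4}/(4)! × [f^{(3)}(43) − f^{(3)}(8)] = −1/720 × (2.51550e-05 − 0.00390625) = 5.39041e-06.
After k=2: 113.008.
k=3: B_{6}/(6)! × [f^{(5)}(43) − f^{(5)}(8)] = 1/30240 × (1.63256e-07 − 0.000732422) = -2.42149e-08.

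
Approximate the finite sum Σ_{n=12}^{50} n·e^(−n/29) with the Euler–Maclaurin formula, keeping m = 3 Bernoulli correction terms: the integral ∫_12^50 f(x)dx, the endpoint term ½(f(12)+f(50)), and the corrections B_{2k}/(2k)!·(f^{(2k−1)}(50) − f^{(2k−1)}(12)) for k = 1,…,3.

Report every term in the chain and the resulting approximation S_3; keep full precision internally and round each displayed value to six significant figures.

∫_12^50 x·e^(−x/29) dx evaluates to 377.546.
Endpoint term: (f(12) + f(50))/2 = (7.93365 + 8.91634)/2 = 8.42499.
Integral + boundary = 385.971.
Correction k=1: B_{2}/2! · (f^{(1)}(50) − f^{(1)}(12)) = 1/12 · (-0.129133 − 0.387563) = -0.0430581.
Running total after k=1: 385.928.
Correction k=2: B_{4}/4! · (f^{(3)}(50) − f^{(3)}(12)) = −1/720 · (0.000270535 − 0.00203310) = 2.44801e-06.
Running total after k=2: 385.928.
Correction k=3: B_{6}/6! · (f^{(5)}(50) − f^{(5)}(12)) = 1/30240 · (8.25943e-07 − 4.28700e-06) = -1.14453e-10.

S_3 ≈ 385.928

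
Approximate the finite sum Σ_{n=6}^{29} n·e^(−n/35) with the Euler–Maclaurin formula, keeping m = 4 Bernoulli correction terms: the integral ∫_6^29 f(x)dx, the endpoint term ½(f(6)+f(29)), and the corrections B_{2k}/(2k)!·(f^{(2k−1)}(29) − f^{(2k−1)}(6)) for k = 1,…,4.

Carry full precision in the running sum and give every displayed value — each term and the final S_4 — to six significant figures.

The integral term ∫_6^29 x·e^(−x/35) dx = 230.784.
Boundary: ½(f(6) + f(29)) = ½(5.05476 + 12.6635) = 8.85913.
So far: 239.643.
Correction k=1: B_{2}/2! · (f^{(1)}(29) − f^{(1)}(6)) = 1/12 · (0.0748582 − 0.698039) = -0.0519317.
Partial sum through k=1: 239.591.
Correction k=2: B_{4}/4! · (f^{(3)}(29) − f^{(3)}(6)) = −1/720 · (0.000774044 − 0.00194527) = 1.62671e-06.
Partial sum through k=2: 239.591.
Correction k=3: B_{6}/6! · (f^{(5)}(29) − f^{(5)}(6)) = 1/30240 · (1.21386e-06 − 2.71079e-06) = -4.95017e-11.
Partial sum through k=3: 239.591.
Correction k=4: B_{8}/8! · (f^{(7)}(29) − f^{(7)}(6)) = −1/1209600 · (1.46600e-09 − 3.12947e-09) = 1.37523e-15.

S_4 ≈ 239.591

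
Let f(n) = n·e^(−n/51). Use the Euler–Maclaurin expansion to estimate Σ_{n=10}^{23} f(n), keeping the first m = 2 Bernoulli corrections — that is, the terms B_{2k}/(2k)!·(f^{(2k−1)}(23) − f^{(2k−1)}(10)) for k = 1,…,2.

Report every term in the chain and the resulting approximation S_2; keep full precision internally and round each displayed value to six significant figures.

∫_10^23 x·e^(−x/51) dx evaluates to 153.029.
Endpoint term: (f(10) + f(23))/2 = (8.21948 + 14.6511)/2 = 11.4353.
Running total after boundary: 164.464.
k=1: B_{2}/(2)! × [f^{(1)}(23) − f^{(1)}(10)] = 1/12 × (0.349727 − 0.660782) = -0.0259212.
Partial sum through k=1: 164.438.
k=2: B_{4}/(4)! × [f^{(3)}(23) − f^{(3)}(10)] = −1/720 × (0.000624273 − 0.000886073) = 3.63612e-07.

S_2 ≈ 164.438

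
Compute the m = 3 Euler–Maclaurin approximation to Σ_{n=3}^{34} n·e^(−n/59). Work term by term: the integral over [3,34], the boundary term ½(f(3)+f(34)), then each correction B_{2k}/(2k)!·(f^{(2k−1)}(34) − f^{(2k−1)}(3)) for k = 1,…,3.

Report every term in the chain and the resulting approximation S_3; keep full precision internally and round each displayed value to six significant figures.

S_3 ≈ 403.935

The integral term ∫_3^34 x·e^(−x/59) dx = 393.010.
Endpoint term: (f(3) + f(34))/2 = (2.85127 + 19.1077)/2 = 10.9795.
Integral + boundary = 403.990.
Order-1 term: 1/12 · (0.238131 − 0.902097) = -0.0553305.
Partial sum through k=1: 403.935.
Order-2 term: −1/720 · (0.000391299 − 0.000805212) = 5.74880e-07.
Partial sum through k=2: 403.935.
Order-3 term: 1/30240 · (2.05168e-07 − 3.88186e-07) = -6.05220e-12.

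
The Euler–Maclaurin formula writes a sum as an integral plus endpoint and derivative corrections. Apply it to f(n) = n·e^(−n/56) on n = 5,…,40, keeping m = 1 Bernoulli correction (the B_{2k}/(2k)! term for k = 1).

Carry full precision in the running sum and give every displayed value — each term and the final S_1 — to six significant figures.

Integral: ∫_5^40 x·e^(−x/56) dx = 492.444.
½[f(5) + f(40)] = ½[4.57292 + 19.5817] = 12.0773.
Running total after boundary: 504.521.
Correction k=1: B_{2}/2! · (f^{(1)}(40) − f^{(1)}(5)) = 1/12 · (0.139869 − 0.832925) = -0.0577547.

S_1 ≈ 504.463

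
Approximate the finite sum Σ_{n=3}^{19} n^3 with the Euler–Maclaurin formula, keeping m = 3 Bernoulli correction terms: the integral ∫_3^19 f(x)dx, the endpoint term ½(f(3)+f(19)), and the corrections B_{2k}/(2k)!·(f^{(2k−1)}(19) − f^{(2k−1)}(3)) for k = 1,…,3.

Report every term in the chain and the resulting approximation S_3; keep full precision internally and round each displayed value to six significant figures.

The integral term ∫_3^19 x^3 dx = 32560.0.
½[f(3) + f(19)] = ½[27.0000 + 6859.00] = 3443.00.
Running total after boundary: 36003.0.
k=1: B_{2}/(2)! × [f^{(1)}(19) − f^{(1)}(3)] = 1/12 × (1083.00 − 27.0000) = 88.0000.
After k=1: 36091.0.
k=2: B_{4}/(4)! × [f^{(3)}(19) − f^{(3)}(3)] = −1/720 × (6.00000 − 6.00000) = 0.00000.
After k=2: 36091.0.
k=3: B_{6}/(6)! × [f^{(5)}(19) − f^{(5)}(3)] = 1/30240 × (0.00000 − 0.00000) = 0.00000.

S_3 ≈ 36091.0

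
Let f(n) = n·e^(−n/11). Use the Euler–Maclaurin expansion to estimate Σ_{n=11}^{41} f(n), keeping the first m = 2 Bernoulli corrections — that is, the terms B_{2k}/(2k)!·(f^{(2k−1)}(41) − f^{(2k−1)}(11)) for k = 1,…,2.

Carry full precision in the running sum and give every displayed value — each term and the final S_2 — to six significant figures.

S_2 ≈ 77.7765

Integral: ∫_11^41 x·e^(−x/11) dx = 75.2654.
Endpoint term: (f(11) + f(41))/2 = (4.04667 + 0.986393)/2 = 2.51653.
So far: 77.7820.
Order-1 term: 1/12 · (-0.0656137 − 0.00000) = -0.00546781.
Partial sum through k=1: 77.7765.
Order-2 term: −1/720 · (-0.000144603 − 0.00608065) = 8.64619e-06.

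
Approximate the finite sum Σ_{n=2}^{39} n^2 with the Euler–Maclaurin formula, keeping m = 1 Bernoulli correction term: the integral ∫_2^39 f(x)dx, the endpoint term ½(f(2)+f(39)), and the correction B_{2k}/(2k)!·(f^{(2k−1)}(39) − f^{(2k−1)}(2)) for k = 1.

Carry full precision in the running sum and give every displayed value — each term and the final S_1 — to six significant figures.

∫_2^39 x^2 dx evaluates to 19770.3.
½[f(2) + f(39)] = ½[4.00000 + 1521.00] = 762.500.
So far: 20532.8.
Order-1 term: 1/12 · (78.0000 − 4.00000) = 6.16667.

S_1 ≈ 20539.0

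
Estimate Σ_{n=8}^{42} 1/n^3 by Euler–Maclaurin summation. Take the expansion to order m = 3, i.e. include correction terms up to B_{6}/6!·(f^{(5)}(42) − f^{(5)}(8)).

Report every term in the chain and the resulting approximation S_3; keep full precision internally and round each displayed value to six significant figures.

S_3 ≈ 0.00857301

∫_8^42 1/x^3 dx evaluates to 0.00752905.
Boundary: ½(f(8) + f(42)) = ½(0.00195312 + 1.34975e-05) = 0.000983311.
Integral + boundary = 0.00851236.
k=1: B_{2}/(2)! × [f^{(1)}(42) − f^{(1)}(8)] = 1/12 × (-9.64104e-07 − (-0.000732422)) = 6.09548e-05.
Running total after k=1: 0.00857332.
k=2: B_{4}/(4)! × [f^{(3)}(42) − f^{(3)}(8)] = −1/720 × (-1.09309e-08 − (-0.000228882)) = -3.17876e-07.
Running total after k=2: 0.00857300.
k=3: B_{6}/(6)! × [f^{(5)}(42) − f^{(5)}(8)] = 1/30240 × (-2.60259e-10 − (-0.000150204)) = 4.96705e-09.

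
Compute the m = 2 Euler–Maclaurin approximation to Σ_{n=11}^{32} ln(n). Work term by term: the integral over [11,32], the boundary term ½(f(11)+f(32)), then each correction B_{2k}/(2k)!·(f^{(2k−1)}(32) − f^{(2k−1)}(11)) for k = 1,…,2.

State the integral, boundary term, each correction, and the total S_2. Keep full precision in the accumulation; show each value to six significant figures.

Integral: ∫_11^32 ln(x) dx = 63.5267.
½[f(11) + f(32)] = ½[2.39790 + 3.46574] = 2.93182.
Integral + boundary = 66.4585.
Correction k=1: B_{2}/2! · (f^{(1)}(32) − f^{(1)}(11)) = 1/12 · (0.0312500 − 0.0909091) = -0.00497159.
Running total after k=1: 66.4535.
Correction k=2: B_{4}/4! · (f^{(3)}(32) − f^{(3)}(11)) = −1/720 · (6.10352e-05 − 0.00150263) = 2.00221e-06.

S_2 ≈ 66.4535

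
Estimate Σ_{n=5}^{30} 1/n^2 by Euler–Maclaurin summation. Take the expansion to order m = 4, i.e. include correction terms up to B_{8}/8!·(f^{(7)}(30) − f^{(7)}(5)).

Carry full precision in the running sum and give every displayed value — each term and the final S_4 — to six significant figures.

∫_5^30 1/x^2 dx evaluates to 0.166667.
½[f(5) + f(30)] = ½[0.0400000 + 0.00111111] = 0.0205556.
So far: 0.187222.
k=1: B_{2}/(2)! × [f^{(1)}(30) − f^{(1)}(5)] = 1/12 × (-7.40741e-05 − (-0.0160000)) = 0.00132716.
After k=1: 0.188549.
k=2: B_{4}/(4)! × [f^{(3)}(30) − f^{(3)}(5)] = −1/720 × (-9.87654e-07 − (-0.00768000)) = -1.06653e-05.
After k=2: 0.188539.
k=3: B_{6}/(6)! × [f^{(5)}(30) − f^{(5)}(5)] = 1/30240 × (-3.29218e-08 − (-0.00921600)) = 3.04761e-07.
After k=3: 0.188539.
k=4: B_{8}/(8)! × [f^{(7)}(30) − f^{(7)}(5)] = −1/1209600 × (-2.04847e-09 − (-0.0206438)) = -1.70667e-08.

S_4 ≈ 0.188539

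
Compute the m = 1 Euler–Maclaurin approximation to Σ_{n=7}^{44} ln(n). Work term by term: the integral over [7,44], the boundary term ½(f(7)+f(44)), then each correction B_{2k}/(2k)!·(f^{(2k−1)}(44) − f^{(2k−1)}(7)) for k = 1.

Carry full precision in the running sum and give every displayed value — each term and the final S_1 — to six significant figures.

S_1 ≈ 118.738

The integral term ∫_7^44 ln(x) dx = 115.883.
½[f(7) + f(44)] = ½[1.94591 + 3.78419] = 2.86505.
So far: 118.748.
k=1: B_{2}/(2)! × [f^{(1)}(44) − f^{(1)}(7)] = 1/12 × (0.0227273 − 0.142857) = -0.0100108.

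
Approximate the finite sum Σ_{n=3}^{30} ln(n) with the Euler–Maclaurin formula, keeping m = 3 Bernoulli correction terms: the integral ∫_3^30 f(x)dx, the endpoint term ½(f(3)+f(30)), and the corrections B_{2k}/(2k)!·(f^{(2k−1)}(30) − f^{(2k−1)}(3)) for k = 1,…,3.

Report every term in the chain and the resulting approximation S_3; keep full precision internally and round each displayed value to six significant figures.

S_3 ≈ 73.9651

The integral term ∫_3^30 ln(x) dx = 71.7401.
Boundary: ½(f(3) + f(30)) = ½(1.09861 + 3.40120) = 2.24990.
Integral + boundary = 73.9900.
Order-1 term: 1/12 · (0.0333333 − 0.333333) = -0.0250000.
Running total after k=1: 73.9650.
Order-2 term: −1/720 · (7.40741e-05 − 0.0740741) = 0.000102778.
Running total after k=2: 73.9651.
Order-3 term: 1/30240 · (9.87654e-07 − 0.0987654) = -3.26602e-06.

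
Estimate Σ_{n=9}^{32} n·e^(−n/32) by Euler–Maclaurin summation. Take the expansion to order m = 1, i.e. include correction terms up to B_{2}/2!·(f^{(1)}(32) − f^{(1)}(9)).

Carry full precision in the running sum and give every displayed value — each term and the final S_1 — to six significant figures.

S_1 ≈ 246.170

∫_9^32 x·e^(−x/32) dx evaluates to 236.932.
Endpoint term: (f(9) + f(32))/2 = (6.79356 + 11.7721)/2 = 9.28285.
So far: 246.215.
Correction k=1: B_{2}/2! · (f^{(1)}(32) − f^{(1)}(9)) = 1/12 · (0.00000 − 0.542541) = -0.0452117.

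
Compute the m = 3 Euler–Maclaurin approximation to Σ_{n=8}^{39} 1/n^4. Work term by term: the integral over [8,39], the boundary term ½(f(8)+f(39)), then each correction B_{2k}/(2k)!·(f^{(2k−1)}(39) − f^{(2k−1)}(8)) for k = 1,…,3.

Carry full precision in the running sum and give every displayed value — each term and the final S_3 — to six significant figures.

∫_8^39 1/x^4 dx evaluates to 0.000645422.
Endpoint term: (f(8) + f(39))/2 = (0.000244141 + 4.32257e-07)/2 = 0.000122286.
Running total after boundary: 0.000767709.
Correction k=1: B_{2}/2! · (f^{(1)}(39) − f^{(1)}(8)) = 1/12 · (-4.43340e-08 − (-0.000122070)) = 1.01688e-05.
Partial sum through k=1: 0.000777878.
Correction k=2: B_{4}/4! · (f^{(3)}(39) − f^{(3)}(8)) = −1/720 · (-8.74438e-10 − (-5.72205e-05)) = -7.94716e-08.
Partial sum through k=2: 0.000777798.
Correction k=3: B_{6}/6! · (f^{(5)}(39) − f^{(5)}(8)) = 1/30240 · (-3.21950e-11 − (-5.00679e-05)) = 1.65568e-09.

S_3 ≈ 0.000777800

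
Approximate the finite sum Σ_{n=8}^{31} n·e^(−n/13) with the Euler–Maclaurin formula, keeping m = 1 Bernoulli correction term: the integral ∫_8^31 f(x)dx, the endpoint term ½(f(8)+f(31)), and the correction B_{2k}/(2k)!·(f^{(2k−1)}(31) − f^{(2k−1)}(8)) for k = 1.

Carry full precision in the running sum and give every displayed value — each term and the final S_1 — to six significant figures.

The integral term ∫_8^31 x·e^(−x/13) dx = 94.8430.
Boundary: ½(f(8) + f(31)) = ½(4.32346 + 2.85586) = 3.58966.
Running total after boundary: 98.4327.
k=1: B_{2}/(2)! × [f^{(1)}(31) − f^{(1)}(8)] = 1/12 × (-0.127557 − 0.207859) = -0.0279513.

S_1 ≈ 98.4048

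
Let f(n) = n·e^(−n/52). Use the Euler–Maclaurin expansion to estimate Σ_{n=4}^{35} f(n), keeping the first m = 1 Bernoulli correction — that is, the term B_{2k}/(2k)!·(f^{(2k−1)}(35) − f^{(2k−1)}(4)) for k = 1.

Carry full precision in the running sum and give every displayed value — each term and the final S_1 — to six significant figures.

∫_4^35 x·e^(−x/52) dx evaluates to 388.541.
Boundary: ½(f(4) + f(35)) = ½(3.70384 + 17.8548) = 10.7793.
Integral + boundary = 399.320.
Order-1 term: 1/12 · (0.166775 − 0.854733) = -0.0573298.

S_1 ≈ 399.263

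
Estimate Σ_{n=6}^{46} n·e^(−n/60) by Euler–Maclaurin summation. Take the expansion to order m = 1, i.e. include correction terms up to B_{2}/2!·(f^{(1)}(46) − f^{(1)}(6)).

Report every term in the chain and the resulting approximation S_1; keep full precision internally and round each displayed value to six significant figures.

S_1 ≈ 641.901

The integral term ∫_6^46 x·e^(−x/60) dx = 628.561.
½[f(6) + f(46)] = ½[5.42902 + 21.3697] = 13.3994.
Running total after boundary: 641.960.
Correction k=1: B_{2}/2! · (f^{(1)}(46) − f^{(1)}(6)) = 1/12 · (0.108397 − 0.814354) = -0.0588297.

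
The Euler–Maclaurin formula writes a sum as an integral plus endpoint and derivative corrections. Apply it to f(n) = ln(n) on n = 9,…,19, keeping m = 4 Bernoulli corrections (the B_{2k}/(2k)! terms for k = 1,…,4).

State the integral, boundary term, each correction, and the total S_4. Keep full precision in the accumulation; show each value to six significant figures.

S_4 ≈ 28.7353

Integral: ∫_9^19 ln(x) dx = 26.1693.
Endpoint term: (f(9) + f(19))/2 = (2.19722 + 2.94444)/2 = 2.57083.
So far: 28.7402.
k=1: B_{2}/(2)! × [f^{(1)}(19) − f^{(1)}(9)] = 1/12 × (0.0526316 − 0.111111) = -0.00487329.
Partial sum through k=1: 28.7353.
k=2: B_{4}/(4)! × [f^{(3)}(19) − f^{(3)}(9)] = −1/720 × (0.000291588 − 0.00274348) = 3.40541e-06.
Partial sum through k=2: 28.7353.
k=3: B_{6}/(6)! × [f^{(5)}(19) − f^{(5)}(9)] = 1/30240 × (9.69267e-06 − 0.000406442) = -1.31200e-08.
Partial sum through k=3: 28.7353.
k=4: B_{8}/(8)! × [f^{(7)}(19) − f^{(7)}(9)] = −1/1209600 × (8.05485e-07 − 0.000150534) = 1.23784e-10.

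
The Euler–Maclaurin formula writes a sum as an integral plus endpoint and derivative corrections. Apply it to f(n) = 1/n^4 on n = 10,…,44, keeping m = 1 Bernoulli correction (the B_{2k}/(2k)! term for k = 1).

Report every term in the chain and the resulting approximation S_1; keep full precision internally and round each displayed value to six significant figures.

The integral term ∫_10^44 1/x^4 dx = 0.000329420.
Endpoint term: (f(10) + f(44))/2 = (0.000100000 + 2.66802e-07)/2 = 5.01334e-05.
So far: 0.000379554.
Correction k=1: B_{2}/2! · (f^{(1)}(44) − f^{(1)}(10)) = 1/12 · (-2.42547e-08 − (-4.00000e-05)) = 3.33131e-06.

S_1 ≈ 0.000382885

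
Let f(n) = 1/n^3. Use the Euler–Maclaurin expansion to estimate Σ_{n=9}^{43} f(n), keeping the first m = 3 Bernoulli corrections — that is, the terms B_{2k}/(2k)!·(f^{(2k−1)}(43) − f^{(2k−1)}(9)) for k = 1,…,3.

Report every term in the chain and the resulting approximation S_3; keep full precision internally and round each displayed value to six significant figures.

S_3 ≈ 0.00663246

Integral: ∫_9^43 1/x^3 dx = 0.00590242.
Endpoint term: (f(9) + f(43))/2 = (0.00137174 + 1.25775e-05)/2 = 0.000692160.
Integral + boundary = 0.00659458.
Correction k=1: B_{2}/2! · (f^{(1)}(43) − f^{(1)}(9)) = 1/12 · (-8.77501e-07 − (-0.000457247)) = 3.80308e-05.
Partial sum through k=1: 0.00663261.
Correction k=2: B_{4}/4! · (f^{(3)}(43) − f^{(3)}(9)) = −1/720 · (-9.49162e-09 − (-0.000112901)) = -1.56793e-07.
Partial sum through k=2: 0.00663246.
Correction k=3: B_{6}/6! · (f^{(5)}(43) − f^{(5)}(9)) = 1/30240 · (-2.15602e-10 − (-5.85410e-05)) = 1.93587e-09.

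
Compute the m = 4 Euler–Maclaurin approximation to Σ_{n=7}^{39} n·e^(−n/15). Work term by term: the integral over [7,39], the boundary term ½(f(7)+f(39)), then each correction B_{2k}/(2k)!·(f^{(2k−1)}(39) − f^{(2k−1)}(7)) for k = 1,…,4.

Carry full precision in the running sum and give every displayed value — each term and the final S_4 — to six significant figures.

S_4 ≈ 150.383

∫_7^39 x·e^(−x/15) dx evaluates to 146.778.
Endpoint term: (f(7) + f(39))/2 = (4.38962 + 2.89667)/2 = 3.64315.
Integral + boundary = 150.421.
Order-1 term: 1/12 · (-0.118838 − 0.334448) = -0.0377738.
After k=1: 150.383.
Order-2 term: −1/720 · (0.000132042 − 0.00706056) = 9.62294e-06.
After k=2: 150.383.
Order-3 term: 1/30240 · (3.52112e-06 − 5.61542e-05) = -1.74051e-09.
After k=3: 150.383.
Order-4 term: −1/1209600 · (2.86906e-08 − 3.59680e-07) = 2.73636e-13.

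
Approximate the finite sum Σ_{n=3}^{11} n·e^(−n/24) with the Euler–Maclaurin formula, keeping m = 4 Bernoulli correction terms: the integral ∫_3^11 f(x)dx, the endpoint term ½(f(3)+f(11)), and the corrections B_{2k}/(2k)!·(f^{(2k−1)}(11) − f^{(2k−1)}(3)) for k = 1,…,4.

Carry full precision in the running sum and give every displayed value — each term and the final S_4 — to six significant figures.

S_4 ≈ 45.4610

∫_3^11 x·e^(−x/24) dx evaluates to 40.6952.
Endpoint term: (f(3) + f(11))/2 = (2.64749 + 6.95570)/2 = 4.80160.
Integral + boundary = 45.4968.
Order-1 term: 1/12 · (0.342516 − 0.772185) = -0.0358058.
Running total after k=1: 45.4610.
Order-2 term: −1/720 · (0.00279026 − 0.00440482) = 2.24245e-06.
Running total after k=2: 45.4610.
Order-3 term: 1/30240 · (8.65603e-06 − 1.29671e-05) = -1.42562e-10.
Running total after k=3: 45.4610.
Order-4 term: −1/1209600 · (2.16456e-08 − 3.17482e-08) = 8.35199e-15.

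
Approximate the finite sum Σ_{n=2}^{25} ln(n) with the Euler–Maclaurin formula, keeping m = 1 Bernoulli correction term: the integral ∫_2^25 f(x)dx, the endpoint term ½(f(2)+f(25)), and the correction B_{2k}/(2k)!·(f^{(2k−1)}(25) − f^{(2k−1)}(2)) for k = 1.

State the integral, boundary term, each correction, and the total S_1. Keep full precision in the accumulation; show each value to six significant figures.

S_1 ≈ 58.0033

∫_2^25 ln(x) dx evaluates to 56.0856.
½[f(2) + f(25)] = ½[0.693147 + 3.21888] = 1.95601.
Running total after boundary: 58.0416.
Correction k=1: B_{2}/2! · (f^{(1)}(25) − f^{(1)}(2)) = 1/12 · (0.0400000 − 0.500000) = -0.0383333.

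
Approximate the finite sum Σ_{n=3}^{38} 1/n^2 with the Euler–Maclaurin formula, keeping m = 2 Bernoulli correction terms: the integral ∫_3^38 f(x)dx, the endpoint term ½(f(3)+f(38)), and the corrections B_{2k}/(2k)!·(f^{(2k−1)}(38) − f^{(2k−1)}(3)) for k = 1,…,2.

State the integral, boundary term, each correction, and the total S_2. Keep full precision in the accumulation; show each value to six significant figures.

The integral term ∫_3^38 1/x^2 dx = 0.307018.
Boundary: ½(f(3) + f(38)) = ½(0.111111 + 0.000692521) = 0.0559018.
Running total after boundary: 0.362919.
k=1: B_{2}/(2)! × [f^{(1)}(38) − f^{(1)}(3)] = 1/12 × (-3.64485e-05 − (-0.0740741)) = 0.00616980.
Partial sum through k=1: 0.369089.
k=2: B_{4}/(4)! × [f^{(3)}(38) − f^{(3)}(3)] = −1/720 × (-3.02896e-07 − (-0.0987654)) = -0.000137174.

S_2 ≈ 0.368952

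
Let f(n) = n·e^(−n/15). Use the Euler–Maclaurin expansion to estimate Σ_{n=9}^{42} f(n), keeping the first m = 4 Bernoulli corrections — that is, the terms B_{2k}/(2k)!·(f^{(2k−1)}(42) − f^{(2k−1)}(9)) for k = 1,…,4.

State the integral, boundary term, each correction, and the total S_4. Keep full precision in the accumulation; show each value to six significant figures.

S_4 ≈ 149.299

Integral: ∫_9^42 x·e^(−x/15) dx = 145.580.
Endpoint term: (f(9) + f(42))/2 = (4.93930 + 2.55402)/2 = 3.74666.
Integral + boundary = 149.326.
k=1: B_{2}/(2)! × [f^{(1)}(42) − f^{(1)}(9)] = 1/12 × (-0.109458 − 0.219525) = -0.0274152.
Partial sum through k=1: 149.299.
k=2: B_{4}/(4)! × [f^{(3)}(42) − f^{(3)}(9)] = −1/720 × (5.40534e-05 − 0.00585399) = 8.05547e-06.
Partial sum through k=2: 149.299.
k=3: B_{6}/(6)! × [f^{(5)}(42) − f^{(5)}(9)] = 1/30240 × (2.64261e-06 − 4.76992e-05) = -1.48997e-09.
Partial sum through k=3: 149.299.
k=4: B_{8}/(8)! × [f^{(7)}(42) − f^{(7)}(9)] = −1/1209600 × (2.24221e-08 − 3.08358e-07) = 2.36389e-13.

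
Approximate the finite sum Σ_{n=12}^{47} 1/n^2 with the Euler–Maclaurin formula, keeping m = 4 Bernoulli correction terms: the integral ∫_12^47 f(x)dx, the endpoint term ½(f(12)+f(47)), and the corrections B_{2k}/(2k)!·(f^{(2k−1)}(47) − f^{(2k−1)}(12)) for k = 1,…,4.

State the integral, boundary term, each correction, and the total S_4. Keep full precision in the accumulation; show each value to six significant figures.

S_4 ≈ 0.0658500

∫_12^47 1/x^2 dx evaluates to 0.0620567.
Boundary: ½(f(12) + f(47)) = ½(0.00694444 + 0.000452694) = 0.00369857.
Running total after boundary: 0.0657553.
k=1: B_{2}/(2)! × [f^{(1)}(47) − f^{(1)}(12)] = 1/12 × (-1.92636e-05 − (-0.00115741)) = 9.48453e-05.
Partial sum through k=1: 0.0658502.
k=2: B_{4}/(4)! × [f^{(3)}(47) − f^{(3)}(12)] = −1/720 × (-1.04646e-07 − (-9.64506e-05)) = -1.33814e-07.
Partial sum through k=2: 0.0658500.
k=3: B_{6}/(6)! × [f^{(5)}(47) − f^{(5)}(12)] = 1/30240 × (-1.42117e-09 − (-2.00939e-05)) = 6.64433e-10.
Partial sum through k=3: 0.0658500.
k=4: B_{8}/(8)! × [f^{(7)}(47) − f^{(7)}(12)] = −1/1209600 × (-3.60280e-11 − (-7.81429e-06)) = -6.46019e-12.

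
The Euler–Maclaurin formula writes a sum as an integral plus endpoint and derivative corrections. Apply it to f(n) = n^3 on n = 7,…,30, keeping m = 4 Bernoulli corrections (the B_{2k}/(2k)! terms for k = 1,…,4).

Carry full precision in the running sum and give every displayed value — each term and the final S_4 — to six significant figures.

Integral: ∫_7^30 x^3 dx = 201900.
½[f(7) + f(30)] = ½[343.000 + 27000.0] = 13671.5.
Integral + boundary = 215571.
k=1: B_{2}/(2)! × [f^{(1)}(30) − f^{(1)}(7)] = 1/12 × (2700.00 − 147.000) = 212.750.
After k=1: 215784.
k=2: B_{4}/(4)! × [f^{(3)}(30) − f^{(3)}(7)] = −1/720 × (6.00000 − 6.00000) = 0.00000.
After k=2: 215784.
k=3: B_{6}/(6)! × [f^{(5)}(30) − f^{(5)}(7)] = 1/30240 × (0.00000 − 0.00000) = 0.00000.
After k=3: 215784.
k=4: B_{8}/(8)! × [f^{(7)}(30) − f^{(7)}(7)] = −1/1209600 × (0.00000 − 0.00000) = 0.00000.

S_4 ≈ 215784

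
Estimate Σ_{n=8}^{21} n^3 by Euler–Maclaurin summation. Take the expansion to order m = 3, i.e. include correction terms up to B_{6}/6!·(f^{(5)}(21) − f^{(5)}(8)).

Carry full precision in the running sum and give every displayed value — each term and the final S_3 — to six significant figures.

S_3 ≈ 52577.0

Integral: ∫_8^21 x^3 dx = 47596.2.
½[f(8) + f(21)] = ½[512.000 + 9261.00] = 4886.50.
So far: 52482.8.
Correction k=1: B_{2}/2! · (f^{(1)}(21) − f^{(1)}(8)) = 1/12 · (1323.00 − 192.000) = 94.2500.
After k=1: 52577.0.
Correction k=2: B_{4}/4! · (f^{(3)}(21) − f^{(3)}(8)) = −1/720 · (6.00000 − 6.00000) = 0.00000.
After k=2: 52577.0.
Correction k=3: B_{6}/6! · (f^{(5)}(21) − f^{(5)}(8)) = 1/30240 · (0.00000 − 0.00000) = 0.00000.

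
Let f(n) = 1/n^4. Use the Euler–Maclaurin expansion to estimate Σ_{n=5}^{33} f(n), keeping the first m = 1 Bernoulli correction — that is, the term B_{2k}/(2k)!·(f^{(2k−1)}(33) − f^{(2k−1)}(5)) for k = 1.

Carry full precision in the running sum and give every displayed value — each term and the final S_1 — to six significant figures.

S_1 ≈ 0.00356447

Integral: ∫_5^33 1/x^4 dx = 0.00265739.
Boundary: ½(f(5) + f(33)) = ½(0.00160000 + 8.43226e-07) = 0.000800422.
Integral + boundary = 0.00345781.
Correction k=1: B_{2}/2! · (f^{(1)}(33) − f^{(1)}(5)) = 1/12 · (-1.02209e-07 − (-0.00128000)) = 0.000106658.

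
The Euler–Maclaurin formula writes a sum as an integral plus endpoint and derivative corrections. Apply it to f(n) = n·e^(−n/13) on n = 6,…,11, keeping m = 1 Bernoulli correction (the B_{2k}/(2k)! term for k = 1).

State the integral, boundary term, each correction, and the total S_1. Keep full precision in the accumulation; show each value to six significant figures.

The integral term ∫_6^11 x·e^(−x/13) dx = 21.8200.
½[f(6) + f(11)] = ½[3.78188 + 4.71968] = 4.25078.
Running total after boundary: 26.0708.
k=1: B_{2}/(2)! × [f^{(1)}(11) − f^{(1)}(6)] = 1/12 × (0.0660095 − 0.339399) = -0.0227825.

S_1 ≈ 26.0480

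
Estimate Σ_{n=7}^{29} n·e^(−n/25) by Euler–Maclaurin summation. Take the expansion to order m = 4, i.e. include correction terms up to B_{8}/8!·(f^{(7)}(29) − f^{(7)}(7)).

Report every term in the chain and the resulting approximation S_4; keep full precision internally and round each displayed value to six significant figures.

S_4 ≈ 188.562

Integral: ∫_7^29 x·e^(−x/25) dx = 181.421.
Endpoint term: (f(7) + f(29))/2 = (5.29049 + 9.09110)/2 = 7.19079.
Integral + boundary = 188.611.
Correction k=1: B_{2}/2! · (f^{(1)}(29) − f^{(1)}(7)) = 1/12 · (-0.0501578 − 0.544164) = -0.0495268.
After k=1: 188.562.
Correction k=2: B_{4}/4! · (f^{(3)}(29) − f^{(3)}(7)) = −1/720 · (0.000922903 − 0.00328917) = 3.28648e-06.
After k=2: 188.562.
Correction k=3: B_{6}/6! · (f^{(5)}(29) − f^{(5)}(7)) = 1/30240 · (3.08169e-06 − 9.13229e-06) = -2.00086e-10.
After k=3: 188.562.
Correction k=4: B_{8}/8! · (f^{(7)}(29) − f^{(7)}(7)) = −1/1209600 · (7.49879e-09 − 2.08030e-08) = 1.09989e-14.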